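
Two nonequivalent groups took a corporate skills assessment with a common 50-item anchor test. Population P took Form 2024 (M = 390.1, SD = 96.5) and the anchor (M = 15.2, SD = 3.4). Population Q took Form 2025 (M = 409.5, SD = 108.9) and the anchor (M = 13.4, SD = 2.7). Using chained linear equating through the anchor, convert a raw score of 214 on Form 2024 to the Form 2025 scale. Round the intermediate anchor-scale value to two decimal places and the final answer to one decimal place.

Form 2024 → anchor (Population P): v = (3.4/96.5)(214 − 390.1) + 15.2 = 9.00
anchor → Form 2025 (Population Q): y = (108.9/2.7)(9.00 − 13.4) + 409.5 = 232.0

232.0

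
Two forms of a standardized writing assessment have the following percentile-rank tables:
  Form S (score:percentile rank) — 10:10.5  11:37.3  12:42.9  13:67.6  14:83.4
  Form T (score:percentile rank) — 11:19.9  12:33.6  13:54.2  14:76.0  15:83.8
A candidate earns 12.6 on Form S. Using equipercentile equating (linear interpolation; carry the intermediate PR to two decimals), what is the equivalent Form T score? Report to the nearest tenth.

13.2

PR of 12.6 on Form S: 42.9 + (12.6 − 12)/(13 − 12) × (67.6 − 42.9) = 57.72
On Form T, PR 57.72 falls between score 13 (PR 54.2) and 14 (PR 76.0).
Interpolate: 13 + (57.72 − 54.2)/(76.0 − 54.2) × (14 − 13) = 13.2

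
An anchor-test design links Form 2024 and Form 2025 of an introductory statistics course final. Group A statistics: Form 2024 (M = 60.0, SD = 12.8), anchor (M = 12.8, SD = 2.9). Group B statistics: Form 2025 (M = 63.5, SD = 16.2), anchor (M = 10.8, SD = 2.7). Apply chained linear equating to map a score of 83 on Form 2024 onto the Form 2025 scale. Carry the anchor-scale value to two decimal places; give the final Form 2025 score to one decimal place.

106.8

Form 2024 → anchor (Group A): v = (2.9/12.8)(83 − 60.0) + 12.8 = 18.01
anchor → Form 2025 (Group B): y = (16.2/2.7)(18.01 − 10.8) + 63.5 = 106.8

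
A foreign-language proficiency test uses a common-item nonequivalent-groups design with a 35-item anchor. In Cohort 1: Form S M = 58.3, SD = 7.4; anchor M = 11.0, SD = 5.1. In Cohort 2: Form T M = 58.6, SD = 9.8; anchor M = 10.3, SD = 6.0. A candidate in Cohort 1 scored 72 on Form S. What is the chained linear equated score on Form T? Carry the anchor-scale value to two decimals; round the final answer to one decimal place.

75.2

Form S → anchor (Cohort 1): v = (5.1/7.4)(72 − 58.3) + 11.0 = 20.44
anchor → Form T (Cohort 2): y = (9.8/6.0)(20.44 − 10.3) + 58.6 = 75.2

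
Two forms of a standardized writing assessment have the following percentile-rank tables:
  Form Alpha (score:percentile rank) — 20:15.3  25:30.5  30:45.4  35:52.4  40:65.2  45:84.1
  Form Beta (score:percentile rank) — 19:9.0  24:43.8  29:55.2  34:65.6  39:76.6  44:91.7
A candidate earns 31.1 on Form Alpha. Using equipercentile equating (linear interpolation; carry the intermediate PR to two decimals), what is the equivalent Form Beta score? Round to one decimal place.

25.4

PR of 31.1 on Form Alpha: 45.4 + (31.1 − 30)/(35 − 30) × (52.4 − 45.4) = 46.94
On Form Beta, PR 46.94 falls between score 24 (PR 43.8) and 29 (PR 55.2).
Interpolate: 24 + (46.94 − 43.8)/(55.2 − 43.8) × (29 − 24) = 25.4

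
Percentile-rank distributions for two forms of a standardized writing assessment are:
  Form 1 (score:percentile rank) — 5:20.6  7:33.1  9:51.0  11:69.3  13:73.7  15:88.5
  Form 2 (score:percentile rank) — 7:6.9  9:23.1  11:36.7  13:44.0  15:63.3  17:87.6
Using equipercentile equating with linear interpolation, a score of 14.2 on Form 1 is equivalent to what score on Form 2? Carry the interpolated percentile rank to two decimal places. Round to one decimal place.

PR of 14.2 on Form 1: 73.7 + (14.2 − 13)/(15 − 13) × (88.5 − 73.7) = 82.58
On Form 2, PR 82.58 falls between score 15 (PR 63.3) and 17 (PR 87.6).
Interpolate: 15 + (82.58 − 63.3)/(87.6 − 63.3) × (17 − 15) = 16.6

16.6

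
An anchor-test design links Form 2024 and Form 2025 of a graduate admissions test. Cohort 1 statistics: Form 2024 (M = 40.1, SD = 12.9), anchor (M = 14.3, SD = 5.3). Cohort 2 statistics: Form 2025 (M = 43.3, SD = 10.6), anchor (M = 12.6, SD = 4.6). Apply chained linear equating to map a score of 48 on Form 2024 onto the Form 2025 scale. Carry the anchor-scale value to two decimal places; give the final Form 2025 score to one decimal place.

Form 2024 → anchor (Cohort 1): v = (5.3/12.9)(48 − 40.1) + 14.3 = 17.55
anchor → Form 2025 (Cohort 2): y = (10.6/4.6)(17.55 − 12.6) + 43.3 = 54.7

54.7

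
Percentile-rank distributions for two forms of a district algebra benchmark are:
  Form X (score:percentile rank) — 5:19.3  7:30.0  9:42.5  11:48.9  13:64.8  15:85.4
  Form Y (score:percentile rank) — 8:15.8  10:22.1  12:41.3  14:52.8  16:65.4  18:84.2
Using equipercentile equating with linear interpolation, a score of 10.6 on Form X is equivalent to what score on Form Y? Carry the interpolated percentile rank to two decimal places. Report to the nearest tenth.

PR of 10.6 on Form X: 42.5 + (10.6 − 9)/(11 − 9) × (48.9 − 42.5) = 47.62
On Form Y, PR 47.62 falls between score 12 (PR 41.3) and 14 (PR 52.8).
Interpolate: 12 + (47.62 − 41.3)/(52.8 − 41.3) × (14 − 12) = 13.1

13.1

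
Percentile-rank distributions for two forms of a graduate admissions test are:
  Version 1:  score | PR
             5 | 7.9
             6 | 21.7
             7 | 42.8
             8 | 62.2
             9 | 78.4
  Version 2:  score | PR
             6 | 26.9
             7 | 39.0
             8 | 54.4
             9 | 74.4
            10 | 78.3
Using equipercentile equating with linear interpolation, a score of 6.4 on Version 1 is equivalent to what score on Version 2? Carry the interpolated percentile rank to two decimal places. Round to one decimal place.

PR of 6.4 on Version 1: 21.7 + (6.4 − 6)/(7 − 6) × (42.8 − 21.7) = 30.14
On Version 2, PR 30.14 falls between score 6 (PR 26.9) and 7 (PR 39.0).
Interpolate: 6 + (30.14 − 26.9)/(39.0 − 26.9) × (7 − 6) = 6.3

6.3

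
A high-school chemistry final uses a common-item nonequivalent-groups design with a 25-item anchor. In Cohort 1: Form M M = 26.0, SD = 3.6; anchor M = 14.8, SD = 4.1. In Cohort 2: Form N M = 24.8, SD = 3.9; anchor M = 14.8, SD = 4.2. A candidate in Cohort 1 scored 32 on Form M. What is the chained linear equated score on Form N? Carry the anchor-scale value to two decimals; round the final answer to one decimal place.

31.1

Form M → anchor (Cohort 1): v = (4.1/3.6)(32 − 26.0) + 14.8 = 21.63
anchor → Form N (Cohort 2): y = (3.9/4.2)(21.63 − 14.8) + 24.8 = 31.1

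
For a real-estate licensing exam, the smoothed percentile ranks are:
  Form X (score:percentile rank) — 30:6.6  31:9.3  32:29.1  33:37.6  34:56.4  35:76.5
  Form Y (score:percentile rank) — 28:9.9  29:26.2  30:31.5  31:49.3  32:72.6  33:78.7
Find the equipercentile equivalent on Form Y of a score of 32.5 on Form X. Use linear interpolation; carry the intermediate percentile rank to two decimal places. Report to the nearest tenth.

30.1

PR of 32.5 on Form X: 29.1 + (32.5 − 32)/(33 − 32) × (37.6 − 29.1) = 33.35
On Form Y, PR 33.35 falls between score 30 (PR 31.5) and 31 (PR 49.3).
Interpolate: 30 + (33.35 − 31.5)/(49.3 − 31.5) × (31 − 30) = 30.1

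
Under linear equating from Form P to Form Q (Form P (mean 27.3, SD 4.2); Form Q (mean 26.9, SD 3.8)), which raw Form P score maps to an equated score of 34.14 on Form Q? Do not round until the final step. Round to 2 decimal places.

35.30

Invert y = (SD_Y/SD_X)(x − M_X) + M_Y:
x = (SD_X/SD_Y)(y − M_Y) + M_X = (4.2/3.8)(34.14 − 26.9) + 27.3
x = 1.105263 × 7.240 + 27.3 = 35.30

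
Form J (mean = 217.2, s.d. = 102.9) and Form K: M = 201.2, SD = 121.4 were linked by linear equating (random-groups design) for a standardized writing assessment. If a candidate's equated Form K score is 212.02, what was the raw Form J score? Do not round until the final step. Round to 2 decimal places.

226.37

Invert y = (SD_Y/SD_X)(x − M_X) + M_Y:
x = (SD_X/SD_Y)(y − M_Y) + M_X = (102.9/121.4)(212.02 − 201.2) + 217.2
x = 0.847611 × 10.820 + 217.2 = 226.37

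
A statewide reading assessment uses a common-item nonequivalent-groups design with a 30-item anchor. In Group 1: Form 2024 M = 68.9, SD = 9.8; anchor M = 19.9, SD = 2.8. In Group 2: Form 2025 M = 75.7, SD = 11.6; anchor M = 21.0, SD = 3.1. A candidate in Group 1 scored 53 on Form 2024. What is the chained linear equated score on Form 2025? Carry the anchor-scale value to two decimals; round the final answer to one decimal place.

54.6

Form 2024 → anchor (Group 1): v = (2.8/9.8)(53 − 68.9) + 19.9 = 15.36
anchor → Form 2025 (Group 2): y = (11.6/3.1)(15.36 − 21.0) + 75.7 = 54.6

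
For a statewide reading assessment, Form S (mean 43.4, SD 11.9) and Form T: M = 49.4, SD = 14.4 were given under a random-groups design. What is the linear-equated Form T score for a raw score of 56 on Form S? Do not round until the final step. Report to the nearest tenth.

Linear equating: y = (SD_Y/SD_X)(x − M_X) + M_Y
y = (14.4/11.9)(56 − 43.4) + 49.4
y = 1.210084 × 12.6 + 49.4 = 15.2471 + 49.4 = 64.6

64.6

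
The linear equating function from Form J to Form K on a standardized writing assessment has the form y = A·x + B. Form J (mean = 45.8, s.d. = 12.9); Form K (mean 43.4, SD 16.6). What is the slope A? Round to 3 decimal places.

A = SD_Y / SD_X = 16.6 / 12.9 = 1.287

1.287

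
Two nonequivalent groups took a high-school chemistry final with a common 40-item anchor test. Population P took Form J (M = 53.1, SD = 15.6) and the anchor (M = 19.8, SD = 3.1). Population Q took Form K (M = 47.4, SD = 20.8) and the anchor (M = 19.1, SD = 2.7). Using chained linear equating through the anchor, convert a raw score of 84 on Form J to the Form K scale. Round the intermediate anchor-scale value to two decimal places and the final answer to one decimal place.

Form J → anchor (Population P): v = (3.1/15.6)(84 − 53.1) + 19.8 = 25.94
anchor → Form K (Population Q): y = (20.8/2.7)(25.94 − 19.1) + 47.4 = 100.1

100.1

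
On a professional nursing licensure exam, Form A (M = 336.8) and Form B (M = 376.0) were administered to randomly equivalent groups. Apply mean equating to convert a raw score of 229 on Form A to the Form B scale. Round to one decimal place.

Mean equating: y = x + (M_Y − M_X) = 229 + (376.0 − 336.8) = 268.2

268.2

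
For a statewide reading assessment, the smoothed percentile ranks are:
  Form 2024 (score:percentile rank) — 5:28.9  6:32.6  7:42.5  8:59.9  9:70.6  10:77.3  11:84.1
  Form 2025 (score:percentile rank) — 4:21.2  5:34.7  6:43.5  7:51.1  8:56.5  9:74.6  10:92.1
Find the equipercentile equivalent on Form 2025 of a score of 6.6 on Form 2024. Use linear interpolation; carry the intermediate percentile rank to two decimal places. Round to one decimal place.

PR of 6.6 on Form 2024: 32.6 + (6.6 − 6)/(7 − 6) × (42.5 − 32.6) = 38.54
On Form 2025, PR 38.54 falls between score 5 (PR 34.7) and 6 (PR 43.5).
Interpolate: 5 + (38.54 − 34.7)/(43.5 − 34.7) × (6 − 5) = 5.4

5.4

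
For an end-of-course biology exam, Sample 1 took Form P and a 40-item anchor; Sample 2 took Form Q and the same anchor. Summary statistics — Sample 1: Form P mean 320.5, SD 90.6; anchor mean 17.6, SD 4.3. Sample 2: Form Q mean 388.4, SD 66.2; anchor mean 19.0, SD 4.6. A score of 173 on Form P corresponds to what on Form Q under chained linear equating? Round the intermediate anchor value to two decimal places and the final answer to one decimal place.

267.5

Form P → anchor (Sample 1): v = (4.3/90.6)(173 − 320.5) + 17.6 = 10.60
anchor → Form Q (Sample 2): y = (66.2/4.6)(10.60 − 19.0) + 388.4 = 267.5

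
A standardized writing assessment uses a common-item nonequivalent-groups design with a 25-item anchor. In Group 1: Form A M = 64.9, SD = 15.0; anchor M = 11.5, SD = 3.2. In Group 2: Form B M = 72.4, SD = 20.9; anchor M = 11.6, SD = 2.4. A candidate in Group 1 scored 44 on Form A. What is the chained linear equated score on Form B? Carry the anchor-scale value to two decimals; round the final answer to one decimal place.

32.7

Form A → anchor (Group 1): v = (3.2/15.0)(44 − 64.9) + 11.5 = 7.04
anchor → Form B (Group 2): y = (20.9/2.4)(7.04 − 11.6) + 72.4 = 32.7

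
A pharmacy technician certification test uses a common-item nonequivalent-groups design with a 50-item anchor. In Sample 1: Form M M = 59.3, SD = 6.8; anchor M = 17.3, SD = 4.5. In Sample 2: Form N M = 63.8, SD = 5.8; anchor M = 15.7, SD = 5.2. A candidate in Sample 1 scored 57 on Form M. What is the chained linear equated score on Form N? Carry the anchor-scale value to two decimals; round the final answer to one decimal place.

Form M → anchor (Sample 1): v = (4.5/6.8)(57 − 59.3) + 17.3 = 15.78
anchor → Form N (Sample 2): y = (5.8/5.2)(15.78 − 15.7) + 63.8 = 63.9

63.9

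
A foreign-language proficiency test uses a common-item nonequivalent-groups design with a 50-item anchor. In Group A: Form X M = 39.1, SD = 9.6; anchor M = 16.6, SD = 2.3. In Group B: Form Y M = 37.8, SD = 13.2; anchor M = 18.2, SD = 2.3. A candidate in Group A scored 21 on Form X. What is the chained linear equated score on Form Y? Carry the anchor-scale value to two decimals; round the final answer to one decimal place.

Form X → anchor (Group A): v = (2.3/9.6)(21 − 39.1) + 16.6 = 12.26
anchor → Form Y (Group B): y = (13.2/2.3)(12.26 − 18.2) + 37.8 = 3.7

3.7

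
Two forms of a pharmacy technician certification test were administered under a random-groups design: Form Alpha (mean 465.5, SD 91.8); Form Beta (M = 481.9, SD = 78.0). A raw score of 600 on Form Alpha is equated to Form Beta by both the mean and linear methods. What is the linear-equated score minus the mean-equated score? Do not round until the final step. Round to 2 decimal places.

-20.22

Mean-equated: 600 + (481.9 − 465.5) = 616.40
Linear-equated: (78.0/91.8)(600 − 465.5) + 481.9 = 596.181
Difference = 596.181 − 616.40 = -20.22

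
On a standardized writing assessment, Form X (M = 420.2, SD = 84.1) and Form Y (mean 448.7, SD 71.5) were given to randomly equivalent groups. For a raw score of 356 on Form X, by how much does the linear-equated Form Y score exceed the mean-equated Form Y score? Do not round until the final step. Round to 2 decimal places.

9.62

Mean-equated: 356 + (448.7 − 420.2) = 384.50
Linear-equated: (71.5/84.1)(356 − 420.2) + 448.7 = 394.119
Difference = 394.119 − 384.50 = 9.62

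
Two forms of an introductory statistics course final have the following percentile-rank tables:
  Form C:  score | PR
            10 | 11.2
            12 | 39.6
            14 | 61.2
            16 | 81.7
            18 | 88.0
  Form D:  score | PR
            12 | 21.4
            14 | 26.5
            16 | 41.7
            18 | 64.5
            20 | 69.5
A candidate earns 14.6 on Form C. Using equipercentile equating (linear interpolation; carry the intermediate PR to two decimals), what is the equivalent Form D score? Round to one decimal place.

19.1

PR of 14.6 on Form C: 61.2 + (14.6 − 14)/(16 − 14) × (81.7 − 61.2) = 67.35
On Form D, PR 67.35 falls between score 18 (PR 64.5) and 20 (PR 69.5).
Interpolate: 18 + (67.35 − 64.5)/(69.5 − 64.5) × (20 − 18) = 19.1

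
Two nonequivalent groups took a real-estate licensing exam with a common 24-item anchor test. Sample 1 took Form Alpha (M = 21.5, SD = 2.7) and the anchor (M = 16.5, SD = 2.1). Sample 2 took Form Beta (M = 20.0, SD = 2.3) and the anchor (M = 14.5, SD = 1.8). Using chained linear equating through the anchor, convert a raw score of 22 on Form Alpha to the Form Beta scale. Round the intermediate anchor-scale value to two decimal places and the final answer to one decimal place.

23.1

Form Alpha → anchor (Sample 1): v = (2.1/2.7)(22 − 21.5) + 16.5 = 16.89
anchor → Form Beta (Sample 2): y = (2.3/1.8)(16.89 − 14.5) + 20.0 = 23.1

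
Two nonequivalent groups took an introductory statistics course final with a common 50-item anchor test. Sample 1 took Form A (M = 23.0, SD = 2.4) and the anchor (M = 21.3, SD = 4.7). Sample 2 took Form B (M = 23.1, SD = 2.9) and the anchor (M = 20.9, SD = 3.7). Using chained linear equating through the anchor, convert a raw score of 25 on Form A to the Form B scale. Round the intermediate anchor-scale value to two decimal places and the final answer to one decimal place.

26.5

Form A → anchor (Sample 1): v = (4.7/2.4)(25 − 23.0) + 21.3 = 25.22
anchor → Form B (Sample 2): y = (2.9/3.7)(25.22 − 20.9) + 23.1 = 26.5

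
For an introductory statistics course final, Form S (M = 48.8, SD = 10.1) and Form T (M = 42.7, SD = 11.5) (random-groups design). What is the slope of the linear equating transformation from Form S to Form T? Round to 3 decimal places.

1.139

A = SD_Y / SD_X = 11.5 / 10.1 = 1.139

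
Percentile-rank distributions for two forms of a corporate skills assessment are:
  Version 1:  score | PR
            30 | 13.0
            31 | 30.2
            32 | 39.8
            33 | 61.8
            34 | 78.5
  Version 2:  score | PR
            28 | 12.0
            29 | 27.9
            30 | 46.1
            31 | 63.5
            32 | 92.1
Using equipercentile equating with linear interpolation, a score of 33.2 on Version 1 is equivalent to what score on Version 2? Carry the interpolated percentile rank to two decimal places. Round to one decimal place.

PR of 33.2 on Version 1: 61.8 + (33.2 − 33)/(34 − 33) × (78.5 − 61.8) = 65.14
On Version 2, PR 65.14 falls between score 31 (PR 63.5) and 32 (PR 92.1).
Interpolate: 31 + (65.14 − 63.5)/(92.1 − 63.5) × (32 − 31) = 31.1

31.1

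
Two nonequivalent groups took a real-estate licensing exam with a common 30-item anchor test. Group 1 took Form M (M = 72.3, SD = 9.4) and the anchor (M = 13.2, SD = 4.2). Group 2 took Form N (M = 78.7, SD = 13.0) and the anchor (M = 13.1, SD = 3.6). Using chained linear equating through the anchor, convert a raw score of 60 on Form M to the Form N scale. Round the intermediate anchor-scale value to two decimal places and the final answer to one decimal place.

59.2

Form M → anchor (Group 1): v = (4.2/9.4)(60 − 72.3) + 13.2 = 7.70
anchor → Form N (Group 2): y = (13.0/3.6)(7.70 − 13.1) + 78.7 = 59.2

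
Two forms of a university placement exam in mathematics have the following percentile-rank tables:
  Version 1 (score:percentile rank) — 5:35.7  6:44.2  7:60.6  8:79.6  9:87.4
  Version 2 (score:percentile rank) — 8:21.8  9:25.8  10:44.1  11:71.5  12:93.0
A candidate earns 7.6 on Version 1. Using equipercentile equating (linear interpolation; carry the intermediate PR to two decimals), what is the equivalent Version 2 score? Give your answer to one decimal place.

PR of 7.6 on Version 1: 60.6 + (7.6 − 7)/(8 − 7) × (79.6 − 60.6) = 72.00
On Version 2, PR 72.00 falls between score 11 (PR 71.5) and 12 (PR 93.0).
Interpolate: 11 + (72.00 − 71.5)/(93.0 − 71.5) × (12 − 11) = 11.0

11.0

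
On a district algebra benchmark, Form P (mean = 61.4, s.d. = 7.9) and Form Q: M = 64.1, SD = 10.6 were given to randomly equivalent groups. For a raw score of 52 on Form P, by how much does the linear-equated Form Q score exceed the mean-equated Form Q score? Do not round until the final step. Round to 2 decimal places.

Mean-equated: 52 + (64.1 − 61.4) = 54.70
Linear-equated: (10.6/7.9)(52 − 61.4) + 64.1 = 51.487
Difference = 51.487 − 54.70 = -3.21

-3.21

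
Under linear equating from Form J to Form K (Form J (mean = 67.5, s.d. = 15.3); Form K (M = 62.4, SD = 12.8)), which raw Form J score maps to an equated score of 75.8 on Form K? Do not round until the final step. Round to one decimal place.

Invert y = (SD_Y/SD_X)(x − M_X) + M_Y:
x = (SD_X/SD_Y)(y − M_Y) + M_X = (15.3/12.8)(75.8 − 62.4) + 67.5
x = 1.195312 × 13.400 + 67.5 = 83.5

83.5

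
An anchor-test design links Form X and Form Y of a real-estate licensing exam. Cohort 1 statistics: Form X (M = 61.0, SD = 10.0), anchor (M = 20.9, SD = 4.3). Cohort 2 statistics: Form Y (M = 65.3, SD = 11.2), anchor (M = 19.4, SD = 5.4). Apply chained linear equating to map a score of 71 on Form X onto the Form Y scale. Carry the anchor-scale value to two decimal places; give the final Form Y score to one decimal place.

Form X → anchor (Cohort 1): v = (4.3/10.0)(71 − 61.0) + 20.9 = 25.20
anchor → Form Y (Cohort 2): y = (11.2/5.4)(25.20 − 19.4) + 65.3 = 77.3

77.3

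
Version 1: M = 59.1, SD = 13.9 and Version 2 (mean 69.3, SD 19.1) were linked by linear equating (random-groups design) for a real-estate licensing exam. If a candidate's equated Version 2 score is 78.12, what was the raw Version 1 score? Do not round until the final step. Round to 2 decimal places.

65.52

Invert y = (SD_Y/SD_X)(x − M_X) + M_Y:
x = (SD_X/SD_Y)(y − M_Y) + M_X = (13.9/19.1)(78.12 − 69.3) + 59.1
x = 0.727749 × 8.820 + 59.1 = 65.52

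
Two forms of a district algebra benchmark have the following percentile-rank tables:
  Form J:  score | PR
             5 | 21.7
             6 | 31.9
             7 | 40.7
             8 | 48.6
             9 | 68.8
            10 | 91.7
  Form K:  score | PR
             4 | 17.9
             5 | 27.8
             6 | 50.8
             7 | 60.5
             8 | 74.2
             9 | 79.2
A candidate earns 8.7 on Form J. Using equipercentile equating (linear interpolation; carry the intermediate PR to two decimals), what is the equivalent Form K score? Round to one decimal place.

7.2

PR of 8.7 on Form J: 48.6 + (8.7 − 8)/(9 − 8) × (68.8 − 48.6) = 62.74
On Form K, PR 62.74 falls between score 7 (PR 60.5) and 8 (PR 74.2).
Interpolate: 7 + (62.74 − 60.5)/(74.2 − 60.5) × (8 − 7) = 7.2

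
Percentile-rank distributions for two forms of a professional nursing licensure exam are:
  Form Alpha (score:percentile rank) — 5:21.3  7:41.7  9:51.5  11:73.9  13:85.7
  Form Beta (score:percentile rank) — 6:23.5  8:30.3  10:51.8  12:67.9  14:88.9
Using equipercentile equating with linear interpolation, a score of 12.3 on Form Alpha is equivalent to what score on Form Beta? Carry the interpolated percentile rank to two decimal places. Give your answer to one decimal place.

PR of 12.3 on Form Alpha: 73.9 + (12.3 − 11)/(13 − 11) × (85.7 − 73.9) = 81.57
On Form Beta, PR 81.57 falls between score 12 (PR 67.9) and 14 (PR 88.9).
Interpolate: 12 + (81.57 − 67.9)/(88.9 − 67.9) × (14 − 12) = 13.3

13.3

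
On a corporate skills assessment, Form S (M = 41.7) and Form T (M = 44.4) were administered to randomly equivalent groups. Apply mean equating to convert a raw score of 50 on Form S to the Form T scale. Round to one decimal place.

52.7

Mean equating: y = x + (M_Y − M_X) = 50 + (44.4 − 41.7) = 52.7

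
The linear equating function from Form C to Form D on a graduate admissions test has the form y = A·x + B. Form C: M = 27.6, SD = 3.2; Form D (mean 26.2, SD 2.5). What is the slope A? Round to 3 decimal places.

0.781

A = SD_Y / SD_X = 2.5 / 3.2 = 0.781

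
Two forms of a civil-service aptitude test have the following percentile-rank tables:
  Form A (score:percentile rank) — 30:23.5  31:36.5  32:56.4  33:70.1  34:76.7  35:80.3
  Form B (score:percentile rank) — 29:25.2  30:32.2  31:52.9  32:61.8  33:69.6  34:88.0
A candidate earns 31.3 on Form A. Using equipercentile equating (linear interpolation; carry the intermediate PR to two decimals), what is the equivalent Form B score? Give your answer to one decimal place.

30.5

PR of 31.3 on Form A: 36.5 + (31.3 − 31)/(32 − 31) × (56.4 − 36.5) = 42.47
On Form B, PR 42.47 falls between score 30 (PR 32.2) and 31 (PR 52.9).
Interpolate: 30 + (42.47 − 32.2)/(52.9 − 32.2) × (31 − 30) = 30.5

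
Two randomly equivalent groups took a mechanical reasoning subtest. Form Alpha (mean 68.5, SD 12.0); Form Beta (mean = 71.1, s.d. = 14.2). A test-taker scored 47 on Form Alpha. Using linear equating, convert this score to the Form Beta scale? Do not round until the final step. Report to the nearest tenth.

45.7

Linear equating: y = (SD_Y/SD_X)(x − M_X) + M_Y
y = (14.2/12.0)(47 − 68.5) + 71.1
y = 1.183333 × -21.5 + 71.1 = -25.4417 + 71.1 = 45.7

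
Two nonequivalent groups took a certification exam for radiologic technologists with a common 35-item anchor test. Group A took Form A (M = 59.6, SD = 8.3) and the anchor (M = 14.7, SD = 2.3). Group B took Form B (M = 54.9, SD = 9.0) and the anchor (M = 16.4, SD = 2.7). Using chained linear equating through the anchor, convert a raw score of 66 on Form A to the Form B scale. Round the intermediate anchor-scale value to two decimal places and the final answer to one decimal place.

Form A → anchor (Group A): v = (2.3/8.3)(66 − 59.6) + 14.7 = 16.47
anchor → Form B (Group B): y = (9.0/2.7)(16.47 − 16.4) + 54.9 = 55.1

55.1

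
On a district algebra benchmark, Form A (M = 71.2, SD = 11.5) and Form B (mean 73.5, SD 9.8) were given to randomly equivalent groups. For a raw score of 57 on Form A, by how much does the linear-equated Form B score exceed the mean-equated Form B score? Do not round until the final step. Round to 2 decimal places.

2.10

Mean-equated: 57 + (73.5 − 71.2) = 59.30
Linear-equated: (9.8/11.5)(57 − 71.2) + 73.5 = 61.399
Difference = 61.399 − 59.30 = 2.10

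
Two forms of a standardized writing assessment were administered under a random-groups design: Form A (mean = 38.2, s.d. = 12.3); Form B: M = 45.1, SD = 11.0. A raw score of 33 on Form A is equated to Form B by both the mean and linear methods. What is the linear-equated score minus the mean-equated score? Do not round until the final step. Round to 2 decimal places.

Mean-equated: 33 + (45.1 − 38.2) = 39.90
Linear-equated: (11.0/12.3)(33 − 38.2) + 45.1 = 40.450
Difference = 40.450 − 39.90 = 0.55

0.55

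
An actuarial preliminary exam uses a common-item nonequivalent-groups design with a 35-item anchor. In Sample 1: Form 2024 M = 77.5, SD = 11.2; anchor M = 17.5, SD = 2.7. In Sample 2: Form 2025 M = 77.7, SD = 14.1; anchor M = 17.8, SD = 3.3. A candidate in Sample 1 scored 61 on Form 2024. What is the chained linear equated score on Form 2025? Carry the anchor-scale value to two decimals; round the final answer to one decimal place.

59.4

Form 2024 → anchor (Sample 1): v = (2.7/11.2)(61 − 77.5) + 17.5 = 13.52
anchor → Form 2025 (Sample 2): y = (14.1/3.3)(13.52 − 17.8) + 77.7 = 59.4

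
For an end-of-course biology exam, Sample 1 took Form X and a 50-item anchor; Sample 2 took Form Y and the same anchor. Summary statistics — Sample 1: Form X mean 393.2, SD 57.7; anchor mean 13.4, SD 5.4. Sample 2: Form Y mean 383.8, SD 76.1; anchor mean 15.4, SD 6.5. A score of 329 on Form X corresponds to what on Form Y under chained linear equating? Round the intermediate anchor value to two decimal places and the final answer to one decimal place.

Form X → anchor (Sample 1): v = (5.4/57.7)(329 − 393.2) + 13.4 = 7.39
anchor → Form Y (Sample 2): y = (76.1/6.5)(7.39 − 15.4) + 383.8 = 290.0

290.0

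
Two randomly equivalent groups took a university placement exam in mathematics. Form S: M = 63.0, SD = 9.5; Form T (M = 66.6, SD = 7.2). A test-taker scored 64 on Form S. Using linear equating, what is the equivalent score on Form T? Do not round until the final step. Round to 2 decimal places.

Linear equating: y = (SD_Y/SD_X)(x − M_X) + M_Y
y = (7.2/9.5)(64 − 63.0) + 66.6
y = 0.757895 × 1.0 + 66.6 = 0.7579 + 66.6 = 67.36

67.36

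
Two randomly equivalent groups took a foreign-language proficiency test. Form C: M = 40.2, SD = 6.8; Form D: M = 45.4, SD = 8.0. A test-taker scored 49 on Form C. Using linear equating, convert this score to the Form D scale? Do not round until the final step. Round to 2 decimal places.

55.75

Linear equating: y = (SD_Y/SD_X)(x − M_X) + M_Y
y = (8.0/6.8)(49 − 40.2) + 45.4
y = 1.176471 × 8.8 + 45.4 = 10.3529 + 45.4 = 55.75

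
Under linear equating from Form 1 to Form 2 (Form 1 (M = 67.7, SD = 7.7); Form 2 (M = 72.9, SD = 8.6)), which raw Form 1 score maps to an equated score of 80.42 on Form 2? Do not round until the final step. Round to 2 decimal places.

74.43

Invert y = (SD_Y/SD_X)(x − M_X) + M_Y:
x = (SD_X/SD_Y)(y − M_Y) + M_X = (7.7/8.6)(80.42 − 72.9) + 67.7
x = 0.895349 × 7.520 + 67.7 = 74.43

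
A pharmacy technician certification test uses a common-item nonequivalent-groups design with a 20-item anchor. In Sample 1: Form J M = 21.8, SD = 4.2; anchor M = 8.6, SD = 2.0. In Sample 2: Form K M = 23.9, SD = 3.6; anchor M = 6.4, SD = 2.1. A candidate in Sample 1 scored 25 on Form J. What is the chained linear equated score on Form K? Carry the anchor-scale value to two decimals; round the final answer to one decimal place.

Form J → anchor (Sample 1): v = (2.0/4.2)(25 − 21.8) + 8.6 = 10.12
anchor → Form K (Sample 2): y = (3.6/2.1)(10.12 − 6.4) + 23.9 = 30.3

30.3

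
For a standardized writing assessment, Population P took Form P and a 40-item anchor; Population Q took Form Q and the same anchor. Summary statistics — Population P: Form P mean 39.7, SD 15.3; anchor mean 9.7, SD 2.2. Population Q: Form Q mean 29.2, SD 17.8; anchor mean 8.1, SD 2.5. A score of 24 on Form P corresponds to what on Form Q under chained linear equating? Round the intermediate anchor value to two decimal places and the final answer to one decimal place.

Form P → anchor (Population P): v = (2.2/15.3)(24 − 39.7) + 9.7 = 7.44
anchor → Form Q (Population Q): y = (17.8/2.5)(7.44 − 8.1) + 29.2 = 24.5

24.5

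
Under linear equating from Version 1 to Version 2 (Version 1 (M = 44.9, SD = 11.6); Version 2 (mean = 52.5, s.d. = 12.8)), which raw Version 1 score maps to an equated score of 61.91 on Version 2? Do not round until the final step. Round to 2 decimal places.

53.43

Invert y = (SD_Y/SD_X)(x − M_X) + M_Y:
x = (SD_X/SD_Y)(y − M_Y) + M_X = (11.6/12.8)(61.91 − 52.5) + 44.9
x = 0.906250 × 9.410 + 44.9 = 53.43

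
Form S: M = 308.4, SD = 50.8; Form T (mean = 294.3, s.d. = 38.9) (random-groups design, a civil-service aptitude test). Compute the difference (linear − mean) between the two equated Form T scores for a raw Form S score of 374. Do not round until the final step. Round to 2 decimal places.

-15.37

Mean-equated: 374 + (294.3 − 308.4) = 359.90
Linear-equated: (38.9/50.8)(374 − 308.4) + 294.3 = 344.533
Difference = 344.533 − 359.90 = -15.37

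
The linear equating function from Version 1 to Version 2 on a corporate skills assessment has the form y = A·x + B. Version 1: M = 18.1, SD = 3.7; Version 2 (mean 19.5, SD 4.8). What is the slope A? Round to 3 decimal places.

A = SD_Y / SD_X = 4.8 / 3.7 = 1.297

1.297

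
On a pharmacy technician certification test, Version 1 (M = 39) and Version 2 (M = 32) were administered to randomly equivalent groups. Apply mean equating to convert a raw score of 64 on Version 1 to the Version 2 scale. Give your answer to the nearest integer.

Mean equating: y = x + (M_Y − M_X) = 64 + (32 − 39) = 57

57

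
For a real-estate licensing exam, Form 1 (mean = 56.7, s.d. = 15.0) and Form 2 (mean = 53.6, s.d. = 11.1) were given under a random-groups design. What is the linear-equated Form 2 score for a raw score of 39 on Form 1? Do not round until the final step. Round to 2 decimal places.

Linear equating: y = (SD_Y/SD_X)(x − M_X) + M_Y
y = (11.1/15.0)(39 − 56.7) + 53.6
y = 0.740000 × -17.7 + 53.6 = -13.0980 + 53.6 = 40.50

40.50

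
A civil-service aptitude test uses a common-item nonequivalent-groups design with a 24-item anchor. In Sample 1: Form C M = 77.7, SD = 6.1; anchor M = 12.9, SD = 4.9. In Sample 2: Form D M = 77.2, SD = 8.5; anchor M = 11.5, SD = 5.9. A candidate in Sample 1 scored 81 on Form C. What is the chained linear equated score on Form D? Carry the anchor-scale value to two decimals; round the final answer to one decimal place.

83.0

Form C → anchor (Sample 1): v = (4.9/6.1)(81 − 77.7) + 12.9 = 15.55
anchor → Form D (Sample 2): y = (8.5/5.9)(15.55 − 11.5) + 77.2 = 83.0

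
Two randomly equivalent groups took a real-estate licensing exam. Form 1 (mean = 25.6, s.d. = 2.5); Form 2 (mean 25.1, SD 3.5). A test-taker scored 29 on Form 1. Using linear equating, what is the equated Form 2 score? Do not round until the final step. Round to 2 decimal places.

29.86

Linear equating: y = (SD_Y/SD_X)(x − M_X) + M_Y
y = (3.5/2.5)(29 − 25.6) + 25.1
y = 1.400000 × 3.4 + 25.1 = 4.7600 + 25.1 = 29.86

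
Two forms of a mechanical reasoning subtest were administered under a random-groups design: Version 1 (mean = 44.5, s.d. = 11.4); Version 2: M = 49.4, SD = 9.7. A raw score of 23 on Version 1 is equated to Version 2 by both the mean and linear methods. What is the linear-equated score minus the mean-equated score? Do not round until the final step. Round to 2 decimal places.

3.21

Mean-equated: 23 + (49.4 − 44.5) = 27.90
Linear-equated: (9.7/11.4)(23 − 44.5) + 49.4 = 31.106
Difference = 31.106 − 27.90 = 3.21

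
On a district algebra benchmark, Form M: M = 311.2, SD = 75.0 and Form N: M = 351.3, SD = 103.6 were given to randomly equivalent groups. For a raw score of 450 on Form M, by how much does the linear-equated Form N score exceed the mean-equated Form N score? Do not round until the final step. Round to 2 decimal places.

52.93

Mean-equated: 450 + (351.3 − 311.2) = 490.10
Linear-equated: (103.6/75.0)(450 − 311.2) + 351.3 = 543.029
Difference = 543.029 − 490.10 = 52.93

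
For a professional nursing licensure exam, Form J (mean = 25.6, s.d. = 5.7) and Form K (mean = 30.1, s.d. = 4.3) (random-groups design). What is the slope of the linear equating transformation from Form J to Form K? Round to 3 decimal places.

A = SD_Y / SD_X = 4.3 / 5.7 = 0.754

0.754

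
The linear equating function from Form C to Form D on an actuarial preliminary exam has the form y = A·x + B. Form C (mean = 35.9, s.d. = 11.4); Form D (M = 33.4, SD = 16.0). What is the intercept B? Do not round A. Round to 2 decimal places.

-16.99

A = SD_Y / SD_X = 16.0 / 11.4 = 1.403509
B = M_Y − A·M_X = 33.4 − 1.403509 × 35.9 = -16.99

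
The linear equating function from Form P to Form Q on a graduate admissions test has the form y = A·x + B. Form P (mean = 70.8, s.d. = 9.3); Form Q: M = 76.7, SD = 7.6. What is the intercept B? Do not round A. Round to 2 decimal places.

18.84

A = SD_Y / SD_X = 7.6 / 9.3 = 0.817204
B = M_Y − A·M_X = 76.7 − 0.817204 × 70.8 = 18.84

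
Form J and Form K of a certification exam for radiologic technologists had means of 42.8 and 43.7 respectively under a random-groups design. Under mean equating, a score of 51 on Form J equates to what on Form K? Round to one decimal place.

51.9

Mean equating: y = x + (M_Y − M_X) = 51 + (43.7 − 42.8) = 51.9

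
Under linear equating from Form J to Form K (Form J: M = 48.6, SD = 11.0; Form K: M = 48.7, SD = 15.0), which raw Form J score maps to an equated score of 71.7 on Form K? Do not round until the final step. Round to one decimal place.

65.5

Invert y = (SD_Y/SD_X)(x − M_X) + M_Y:
x = (SD_X/SD_Y)(y − M_Y) + M_X = (11.0/15.0)(71.7 − 48.7) + 48.6
x = 0.733333 × 23.000 + 48.6 = 65.5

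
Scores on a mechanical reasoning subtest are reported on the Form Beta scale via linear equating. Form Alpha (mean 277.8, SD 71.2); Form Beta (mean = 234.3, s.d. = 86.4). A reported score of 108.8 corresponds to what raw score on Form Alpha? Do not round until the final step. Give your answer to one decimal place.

174.4

Invert y = (SD_Y/SD_X)(x − M_X) + M_Y:
x = (SD_X/SD_Y)(y − M_Y) + M_X = (71.2/86.4)(108.8 − 234.3) + 277.8
x = 0.824074 × -125.500 + 277.8 = 174.4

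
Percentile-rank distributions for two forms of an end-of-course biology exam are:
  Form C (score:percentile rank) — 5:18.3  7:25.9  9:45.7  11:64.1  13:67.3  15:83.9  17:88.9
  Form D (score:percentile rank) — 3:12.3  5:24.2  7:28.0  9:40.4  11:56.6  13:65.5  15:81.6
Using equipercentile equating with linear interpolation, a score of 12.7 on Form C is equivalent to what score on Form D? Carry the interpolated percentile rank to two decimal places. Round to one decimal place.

PR of 12.7 on Form C: 64.1 + (12.7 − 11)/(13 − 11) × (67.3 − 64.1) = 66.82
On Form D, PR 66.82 falls between score 13 (PR 65.5) and 15 (PR 81.6).
Interpolate: 13 + (66.82 − 65.5)/(81.6 − 65.5) × (15 − 13) = 13.2

13.2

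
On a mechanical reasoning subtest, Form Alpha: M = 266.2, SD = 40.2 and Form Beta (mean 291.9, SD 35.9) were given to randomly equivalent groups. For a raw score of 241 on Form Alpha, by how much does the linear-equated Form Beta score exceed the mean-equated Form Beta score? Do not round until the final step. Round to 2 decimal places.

Mean-equated: 241 + (291.9 − 266.2) = 266.70
Linear-equated: (35.9/40.2)(241 − 266.2) + 291.9 = 269.396
Difference = 269.396 − 266.70 = 2.70

2.70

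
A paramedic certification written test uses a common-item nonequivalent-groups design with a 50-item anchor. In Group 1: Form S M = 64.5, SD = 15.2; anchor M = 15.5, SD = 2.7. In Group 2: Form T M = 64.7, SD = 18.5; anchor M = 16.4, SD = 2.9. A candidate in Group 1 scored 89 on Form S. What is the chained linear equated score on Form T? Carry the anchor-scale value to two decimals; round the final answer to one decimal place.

Form S → anchor (Group 1): v = (2.7/15.2)(89 − 64.5) + 15.5 = 19.85
anchor → Form T (Group 2): y = (18.5/2.9)(19.85 − 16.4) + 64.7 = 86.7

86.7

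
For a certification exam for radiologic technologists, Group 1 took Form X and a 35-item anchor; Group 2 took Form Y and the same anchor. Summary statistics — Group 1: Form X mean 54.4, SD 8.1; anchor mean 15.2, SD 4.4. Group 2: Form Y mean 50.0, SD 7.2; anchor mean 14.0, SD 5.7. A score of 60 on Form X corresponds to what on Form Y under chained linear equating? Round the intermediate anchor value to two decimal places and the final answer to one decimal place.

55.4

Form X → anchor (Group 1): v = (4.4/8.1)(60 − 54.4) + 15.2 = 18.24
anchor → Form Y (Group 2): y = (7.2/5.7)(18.24 − 14.0) + 50.0 = 55.4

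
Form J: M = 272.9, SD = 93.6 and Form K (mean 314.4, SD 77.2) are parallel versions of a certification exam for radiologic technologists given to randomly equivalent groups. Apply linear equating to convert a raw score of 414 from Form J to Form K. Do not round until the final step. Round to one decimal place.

430.8

Linear equating: y = (SD_Y/SD_X)(x − M_X) + M_Y
y = (77.2/93.6)(414 − 272.9) + 314.4
y = 0.824786 × 141.1 + 314.4 = 116.3774 + 314.4 = 430.8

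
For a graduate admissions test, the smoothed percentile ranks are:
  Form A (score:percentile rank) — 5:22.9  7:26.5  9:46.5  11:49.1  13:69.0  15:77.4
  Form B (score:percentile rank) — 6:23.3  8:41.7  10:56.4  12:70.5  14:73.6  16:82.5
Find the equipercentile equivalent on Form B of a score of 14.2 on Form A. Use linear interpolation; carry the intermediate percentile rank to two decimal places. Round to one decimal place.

14.1

PR of 14.2 on Form A: 69.0 + (14.2 − 13)/(15 − 13) × (77.4 − 69.0) = 74.04
On Form B, PR 74.04 falls between score 14 (PR 73.6) and 16 (PR 82.5).
Interpolate: 14 + (74.04 − 73.6)/(82.5 − 73.6) × (16 − 14) = 14.1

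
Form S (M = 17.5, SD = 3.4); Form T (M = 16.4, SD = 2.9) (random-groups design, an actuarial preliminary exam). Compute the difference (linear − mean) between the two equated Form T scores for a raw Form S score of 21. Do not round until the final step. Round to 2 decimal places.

Mean-equated: 21 + (16.4 − 17.5) = 19.90
Linear-equated: (2.9/3.4)(21 − 17.5) + 16.4 = 19.385
Difference = 19.385 − 19.90 = -0.51

-0.51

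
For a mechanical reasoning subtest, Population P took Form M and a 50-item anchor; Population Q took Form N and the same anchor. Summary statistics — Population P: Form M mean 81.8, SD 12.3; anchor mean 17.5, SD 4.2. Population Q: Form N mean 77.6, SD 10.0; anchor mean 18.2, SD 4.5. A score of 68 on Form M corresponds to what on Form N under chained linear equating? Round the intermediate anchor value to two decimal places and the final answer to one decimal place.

Form M → anchor (Population P): v = (4.2/12.3)(68 − 81.8) + 17.5 = 12.79
anchor → Form N (Population Q): y = (10.0/4.5)(12.79 − 18.2) + 77.6 = 65.6

65.6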